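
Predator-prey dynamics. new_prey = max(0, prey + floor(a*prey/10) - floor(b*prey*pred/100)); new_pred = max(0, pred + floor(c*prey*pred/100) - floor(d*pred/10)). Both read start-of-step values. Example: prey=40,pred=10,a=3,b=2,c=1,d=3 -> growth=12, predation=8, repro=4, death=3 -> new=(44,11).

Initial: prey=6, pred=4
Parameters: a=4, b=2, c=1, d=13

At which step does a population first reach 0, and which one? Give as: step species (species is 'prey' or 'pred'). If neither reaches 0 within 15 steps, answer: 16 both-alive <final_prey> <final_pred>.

Answer: 1 pred

Derivation:
Step 1: prey: 6+2-0=8; pred: 4+0-5=0
First extinction: pred at step 1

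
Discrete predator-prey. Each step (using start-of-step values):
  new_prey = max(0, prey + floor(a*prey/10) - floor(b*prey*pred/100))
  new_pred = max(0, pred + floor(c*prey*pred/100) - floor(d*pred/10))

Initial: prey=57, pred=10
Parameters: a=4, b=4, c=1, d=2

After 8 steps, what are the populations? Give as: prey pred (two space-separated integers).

Step 1: prey: 57+22-22=57; pred: 10+5-2=13
Step 2: prey: 57+22-29=50; pred: 13+7-2=18
Step 3: prey: 50+20-36=34; pred: 18+9-3=24
Step 4: prey: 34+13-32=15; pred: 24+8-4=28
Step 5: prey: 15+6-16=5; pred: 28+4-5=27
Step 6: prey: 5+2-5=2; pred: 27+1-5=23
Step 7: prey: 2+0-1=1; pred: 23+0-4=19
Step 8: prey: 1+0-0=1; pred: 19+0-3=16

Answer: 1 16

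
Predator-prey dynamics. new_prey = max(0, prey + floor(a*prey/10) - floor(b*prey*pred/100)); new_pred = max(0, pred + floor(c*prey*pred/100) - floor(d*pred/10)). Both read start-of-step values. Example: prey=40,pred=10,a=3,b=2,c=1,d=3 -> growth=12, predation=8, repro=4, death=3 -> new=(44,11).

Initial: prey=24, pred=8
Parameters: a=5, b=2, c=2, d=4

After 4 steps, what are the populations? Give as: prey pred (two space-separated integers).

Step 1: prey: 24+12-3=33; pred: 8+3-3=8
Step 2: prey: 33+16-5=44; pred: 8+5-3=10
Step 3: prey: 44+22-8=58; pred: 10+8-4=14
Step 4: prey: 58+29-16=71; pred: 14+16-5=25

Answer: 71 25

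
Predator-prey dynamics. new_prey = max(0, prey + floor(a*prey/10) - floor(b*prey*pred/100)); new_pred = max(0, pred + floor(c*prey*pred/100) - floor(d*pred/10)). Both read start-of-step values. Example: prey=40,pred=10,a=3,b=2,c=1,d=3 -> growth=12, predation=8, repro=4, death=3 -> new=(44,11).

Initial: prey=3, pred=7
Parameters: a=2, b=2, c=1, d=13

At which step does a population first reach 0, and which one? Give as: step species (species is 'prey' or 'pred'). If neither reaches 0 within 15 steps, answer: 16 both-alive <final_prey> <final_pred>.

Answer: 1 pred

Derivation:
Step 1: prey: 3+0-0=3; pred: 7+0-9=0
First extinction: pred at step 1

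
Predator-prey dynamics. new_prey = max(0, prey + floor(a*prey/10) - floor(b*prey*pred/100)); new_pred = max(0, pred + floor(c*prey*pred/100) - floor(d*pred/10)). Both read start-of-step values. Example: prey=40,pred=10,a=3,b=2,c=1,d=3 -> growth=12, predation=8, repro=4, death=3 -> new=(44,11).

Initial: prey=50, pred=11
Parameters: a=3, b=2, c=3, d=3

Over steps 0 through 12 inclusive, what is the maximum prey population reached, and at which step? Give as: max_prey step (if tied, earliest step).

Answer: 54 1

Derivation:
Step 1: prey: 50+15-11=54; pred: 11+16-3=24
Step 2: prey: 54+16-25=45; pred: 24+38-7=55
Step 3: prey: 45+13-49=9; pred: 55+74-16=113
Step 4: prey: 9+2-20=0; pred: 113+30-33=110
Step 5: prey: 0+0-0=0; pred: 110+0-33=77
Step 6: prey: 0+0-0=0; pred: 77+0-23=54
Step 7: prey: 0+0-0=0; pred: 54+0-16=38
Step 8: prey: 0+0-0=0; pred: 38+0-11=27
Step 9: prey: 0+0-0=0; pred: 27+0-8=19
Step 10: prey: 0+0-0=0; pred: 19+0-5=14
Step 11: prey: 0+0-0=0; pred: 14+0-4=10
Step 12: prey: 0+0-0=0; pred: 10+0-3=7
Max prey = 54 at step 1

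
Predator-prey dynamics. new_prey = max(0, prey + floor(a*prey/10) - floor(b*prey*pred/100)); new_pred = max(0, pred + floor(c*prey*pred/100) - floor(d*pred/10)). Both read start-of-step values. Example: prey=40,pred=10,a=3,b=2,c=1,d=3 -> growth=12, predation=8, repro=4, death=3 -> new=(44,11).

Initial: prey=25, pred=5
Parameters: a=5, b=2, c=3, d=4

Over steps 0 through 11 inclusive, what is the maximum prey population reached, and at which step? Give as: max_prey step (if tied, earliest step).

Step 1: prey: 25+12-2=35; pred: 5+3-2=6
Step 2: prey: 35+17-4=48; pred: 6+6-2=10
Step 3: prey: 48+24-9=63; pred: 10+14-4=20
Step 4: prey: 63+31-25=69; pred: 20+37-8=49
Step 5: prey: 69+34-67=36; pred: 49+101-19=131
Step 6: prey: 36+18-94=0; pred: 131+141-52=220
Step 7: prey: 0+0-0=0; pred: 220+0-88=132
Step 8: prey: 0+0-0=0; pred: 132+0-52=80
Step 9: prey: 0+0-0=0; pred: 80+0-32=48
Step 10: prey: 0+0-0=0; pred: 48+0-19=29
Step 11: prey: 0+0-0=0; pred: 29+0-11=18
Max prey = 69 at step 4

Answer: 69 4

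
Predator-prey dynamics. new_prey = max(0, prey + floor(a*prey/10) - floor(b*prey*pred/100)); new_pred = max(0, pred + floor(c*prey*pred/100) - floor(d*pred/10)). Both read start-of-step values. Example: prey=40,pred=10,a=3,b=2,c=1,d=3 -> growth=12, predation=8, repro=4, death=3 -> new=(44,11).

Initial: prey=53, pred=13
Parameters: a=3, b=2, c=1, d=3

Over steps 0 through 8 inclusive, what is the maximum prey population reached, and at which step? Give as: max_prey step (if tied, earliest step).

Answer: 55 1

Derivation:
Step 1: prey: 53+15-13=55; pred: 13+6-3=16
Step 2: prey: 55+16-17=54; pred: 16+8-4=20
Step 3: prey: 54+16-21=49; pred: 20+10-6=24
Step 4: prey: 49+14-23=40; pred: 24+11-7=28
Step 5: prey: 40+12-22=30; pred: 28+11-8=31
Step 6: prey: 30+9-18=21; pred: 31+9-9=31
Step 7: prey: 21+6-13=14; pred: 31+6-9=28
Step 8: prey: 14+4-7=11; pred: 28+3-8=23
Max prey = 55 at step 1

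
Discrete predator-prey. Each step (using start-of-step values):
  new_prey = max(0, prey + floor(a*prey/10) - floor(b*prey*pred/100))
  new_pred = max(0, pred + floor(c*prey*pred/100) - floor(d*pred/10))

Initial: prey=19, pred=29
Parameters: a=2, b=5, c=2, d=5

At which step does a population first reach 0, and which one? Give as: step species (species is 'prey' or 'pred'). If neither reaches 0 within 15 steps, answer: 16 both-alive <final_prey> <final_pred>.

Step 1: prey: 19+3-27=0; pred: 29+11-14=26
First extinction: prey at step 1

Answer: 1 prey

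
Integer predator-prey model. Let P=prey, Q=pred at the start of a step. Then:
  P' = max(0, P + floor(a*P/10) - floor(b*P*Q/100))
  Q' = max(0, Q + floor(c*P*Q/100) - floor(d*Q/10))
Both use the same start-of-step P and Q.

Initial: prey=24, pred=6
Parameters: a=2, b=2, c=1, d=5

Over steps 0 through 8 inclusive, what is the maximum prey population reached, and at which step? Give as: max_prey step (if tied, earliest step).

Step 1: prey: 24+4-2=26; pred: 6+1-3=4
Step 2: prey: 26+5-2=29; pred: 4+1-2=3
Step 3: prey: 29+5-1=33; pred: 3+0-1=2
Step 4: prey: 33+6-1=38; pred: 2+0-1=1
Step 5: prey: 38+7-0=45; pred: 1+0-0=1
Step 6: prey: 45+9-0=54; pred: 1+0-0=1
Step 7: prey: 54+10-1=63; pred: 1+0-0=1
Step 8: prey: 63+12-1=74; pred: 1+0-0=1
Max prey = 74 at step 8

Answer: 74 8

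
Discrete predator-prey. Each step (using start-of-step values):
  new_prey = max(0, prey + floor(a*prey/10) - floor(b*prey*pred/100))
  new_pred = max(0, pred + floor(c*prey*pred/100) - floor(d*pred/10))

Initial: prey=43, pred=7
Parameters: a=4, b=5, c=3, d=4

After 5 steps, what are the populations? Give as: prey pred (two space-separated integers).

Step 1: prey: 43+17-15=45; pred: 7+9-2=14
Step 2: prey: 45+18-31=32; pred: 14+18-5=27
Step 3: prey: 32+12-43=1; pred: 27+25-10=42
Step 4: prey: 1+0-2=0; pred: 42+1-16=27
Step 5: prey: 0+0-0=0; pred: 27+0-10=17

Answer: 0 17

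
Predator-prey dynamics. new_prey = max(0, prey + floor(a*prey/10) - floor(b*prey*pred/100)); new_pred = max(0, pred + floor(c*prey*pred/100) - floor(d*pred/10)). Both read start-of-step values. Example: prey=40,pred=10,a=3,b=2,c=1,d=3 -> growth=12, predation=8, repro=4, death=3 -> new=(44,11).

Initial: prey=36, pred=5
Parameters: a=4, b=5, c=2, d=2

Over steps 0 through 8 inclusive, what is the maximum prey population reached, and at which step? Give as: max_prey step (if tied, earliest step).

Step 1: prey: 36+14-9=41; pred: 5+3-1=7
Step 2: prey: 41+16-14=43; pred: 7+5-1=11
Step 3: prey: 43+17-23=37; pred: 11+9-2=18
Step 4: prey: 37+14-33=18; pred: 18+13-3=28
Step 5: prey: 18+7-25=0; pred: 28+10-5=33
Step 6: prey: 0+0-0=0; pred: 33+0-6=27
Step 7: prey: 0+0-0=0; pred: 27+0-5=22
Step 8: prey: 0+0-0=0; pred: 22+0-4=18
Max prey = 43 at step 2

Answer: 43 2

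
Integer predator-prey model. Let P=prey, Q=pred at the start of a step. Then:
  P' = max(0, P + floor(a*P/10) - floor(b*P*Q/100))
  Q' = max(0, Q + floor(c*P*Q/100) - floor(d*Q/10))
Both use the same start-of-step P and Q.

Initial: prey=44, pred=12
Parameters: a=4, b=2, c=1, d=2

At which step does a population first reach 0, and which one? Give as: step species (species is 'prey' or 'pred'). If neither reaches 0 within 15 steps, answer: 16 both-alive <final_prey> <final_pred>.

Answer: 16 both-alive 1 11

Derivation:
Step 1: prey: 44+17-10=51; pred: 12+5-2=15
Step 2: prey: 51+20-15=56; pred: 15+7-3=19
Step 3: prey: 56+22-21=57; pred: 19+10-3=26
Step 4: prey: 57+22-29=50; pred: 26+14-5=35
Step 5: prey: 50+20-35=35; pred: 35+17-7=45
Step 6: prey: 35+14-31=18; pred: 45+15-9=51
Step 7: prey: 18+7-18=7; pred: 51+9-10=50
Step 8: prey: 7+2-7=2; pred: 50+3-10=43
Step 9: prey: 2+0-1=1; pred: 43+0-8=35
Step 10: prey: 1+0-0=1; pred: 35+0-7=28
Step 11: prey: 1+0-0=1; pred: 28+0-5=23
Step 12: prey: 1+0-0=1; pred: 23+0-4=19
Step 13: prey: 1+0-0=1; pred: 19+0-3=16
Step 14: prey: 1+0-0=1; pred: 16+0-3=13
Step 15: prey: 1+0-0=1; pred: 13+0-2=11
No extinction within 15 steps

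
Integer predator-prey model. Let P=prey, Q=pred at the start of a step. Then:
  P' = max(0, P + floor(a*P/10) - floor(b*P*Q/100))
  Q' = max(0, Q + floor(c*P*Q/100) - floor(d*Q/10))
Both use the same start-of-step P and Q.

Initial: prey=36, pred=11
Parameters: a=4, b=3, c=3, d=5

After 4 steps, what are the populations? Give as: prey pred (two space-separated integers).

Step 1: prey: 36+14-11=39; pred: 11+11-5=17
Step 2: prey: 39+15-19=35; pred: 17+19-8=28
Step 3: prey: 35+14-29=20; pred: 28+29-14=43
Step 4: prey: 20+8-25=3; pred: 43+25-21=47

Answer: 3 47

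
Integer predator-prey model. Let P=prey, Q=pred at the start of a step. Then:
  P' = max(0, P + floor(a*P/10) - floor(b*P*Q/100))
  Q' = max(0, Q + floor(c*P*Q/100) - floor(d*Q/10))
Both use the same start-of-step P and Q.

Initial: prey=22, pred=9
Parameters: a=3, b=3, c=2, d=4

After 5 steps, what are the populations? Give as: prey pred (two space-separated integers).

Answer: 23 10

Derivation:
Step 1: prey: 22+6-5=23; pred: 9+3-3=9
Step 2: prey: 23+6-6=23; pred: 9+4-3=10
Step 3: prey: 23+6-6=23; pred: 10+4-4=10
Step 4: prey: 23+6-6=23; pred: 10+4-4=10
Step 5: prey: 23+6-6=23; pred: 10+4-4=10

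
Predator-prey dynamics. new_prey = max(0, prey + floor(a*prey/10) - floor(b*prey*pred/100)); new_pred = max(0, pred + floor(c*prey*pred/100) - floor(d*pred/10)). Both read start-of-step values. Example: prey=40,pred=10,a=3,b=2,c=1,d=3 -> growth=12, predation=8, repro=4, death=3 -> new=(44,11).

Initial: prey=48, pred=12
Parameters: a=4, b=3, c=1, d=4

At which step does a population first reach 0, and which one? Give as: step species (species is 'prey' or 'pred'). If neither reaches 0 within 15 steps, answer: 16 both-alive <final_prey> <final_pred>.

Step 1: prey: 48+19-17=50; pred: 12+5-4=13
Step 2: prey: 50+20-19=51; pred: 13+6-5=14
Step 3: prey: 51+20-21=50; pred: 14+7-5=16
Step 4: prey: 50+20-24=46; pred: 16+8-6=18
Step 5: prey: 46+18-24=40; pred: 18+8-7=19
Step 6: prey: 40+16-22=34; pred: 19+7-7=19
Step 7: prey: 34+13-19=28; pred: 19+6-7=18
Step 8: prey: 28+11-15=24; pred: 18+5-7=16
Step 9: prey: 24+9-11=22; pred: 16+3-6=13
Step 10: prey: 22+8-8=22; pred: 13+2-5=10
Step 11: prey: 22+8-6=24; pred: 10+2-4=8
Step 12: prey: 24+9-5=28; pred: 8+1-3=6
Step 13: prey: 28+11-5=34; pred: 6+1-2=5
Step 14: prey: 34+13-5=42; pred: 5+1-2=4
Step 15: prey: 42+16-5=53; pred: 4+1-1=4
No extinction within 15 steps

Answer: 16 both-alive 53 4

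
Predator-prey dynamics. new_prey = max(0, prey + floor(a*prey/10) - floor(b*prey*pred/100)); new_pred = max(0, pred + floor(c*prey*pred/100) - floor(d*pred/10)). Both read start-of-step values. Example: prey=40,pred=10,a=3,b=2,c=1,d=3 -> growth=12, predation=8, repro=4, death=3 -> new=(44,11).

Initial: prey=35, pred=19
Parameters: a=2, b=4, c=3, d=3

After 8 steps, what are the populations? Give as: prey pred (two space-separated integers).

Step 1: prey: 35+7-26=16; pred: 19+19-5=33
Step 2: prey: 16+3-21=0; pred: 33+15-9=39
Step 3: prey: 0+0-0=0; pred: 39+0-11=28
Step 4: prey: 0+0-0=0; pred: 28+0-8=20
Step 5: prey: 0+0-0=0; pred: 20+0-6=14
Step 6: prey: 0+0-0=0; pred: 14+0-4=10
Step 7: prey: 0+0-0=0; pred: 10+0-3=7
Step 8: prey: 0+0-0=0; pred: 7+0-2=5

Answer: 0 5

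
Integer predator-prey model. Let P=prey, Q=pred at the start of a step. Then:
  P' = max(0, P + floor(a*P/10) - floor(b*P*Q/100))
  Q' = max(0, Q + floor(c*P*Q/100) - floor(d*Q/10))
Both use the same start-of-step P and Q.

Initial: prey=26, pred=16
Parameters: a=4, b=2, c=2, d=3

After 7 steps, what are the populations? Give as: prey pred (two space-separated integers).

Step 1: prey: 26+10-8=28; pred: 16+8-4=20
Step 2: prey: 28+11-11=28; pred: 20+11-6=25
Step 3: prey: 28+11-14=25; pred: 25+14-7=32
Step 4: prey: 25+10-16=19; pred: 32+16-9=39
Step 5: prey: 19+7-14=12; pred: 39+14-11=42
Step 6: prey: 12+4-10=6; pred: 42+10-12=40
Step 7: prey: 6+2-4=4; pred: 40+4-12=32

Answer: 4 32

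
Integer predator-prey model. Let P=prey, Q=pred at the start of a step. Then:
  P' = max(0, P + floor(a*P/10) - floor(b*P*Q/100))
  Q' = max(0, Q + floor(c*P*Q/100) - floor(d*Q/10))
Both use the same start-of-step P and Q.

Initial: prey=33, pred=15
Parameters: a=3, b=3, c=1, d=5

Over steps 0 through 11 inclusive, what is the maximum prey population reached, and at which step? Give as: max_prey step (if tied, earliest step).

Step 1: prey: 33+9-14=28; pred: 15+4-7=12
Step 2: prey: 28+8-10=26; pred: 12+3-6=9
Step 3: prey: 26+7-7=26; pred: 9+2-4=7
Step 4: prey: 26+7-5=28; pred: 7+1-3=5
Step 5: prey: 28+8-4=32; pred: 5+1-2=4
Step 6: prey: 32+9-3=38; pred: 4+1-2=3
Step 7: prey: 38+11-3=46; pred: 3+1-1=3
Step 8: prey: 46+13-4=55; pred: 3+1-1=3
Step 9: prey: 55+16-4=67; pred: 3+1-1=3
Step 10: prey: 67+20-6=81; pred: 3+2-1=4
Step 11: prey: 81+24-9=96; pred: 4+3-2=5
Max prey = 96 at step 11

Answer: 96 11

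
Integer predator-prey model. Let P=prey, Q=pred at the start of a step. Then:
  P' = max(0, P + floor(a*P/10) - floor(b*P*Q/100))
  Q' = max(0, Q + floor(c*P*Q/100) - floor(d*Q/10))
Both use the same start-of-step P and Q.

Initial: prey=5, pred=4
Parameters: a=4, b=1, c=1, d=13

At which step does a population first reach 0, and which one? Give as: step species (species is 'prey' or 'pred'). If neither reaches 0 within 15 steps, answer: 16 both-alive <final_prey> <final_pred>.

Answer: 1 pred

Derivation:
Step 1: prey: 5+2-0=7; pred: 4+0-5=0
First extinction: pred at step 1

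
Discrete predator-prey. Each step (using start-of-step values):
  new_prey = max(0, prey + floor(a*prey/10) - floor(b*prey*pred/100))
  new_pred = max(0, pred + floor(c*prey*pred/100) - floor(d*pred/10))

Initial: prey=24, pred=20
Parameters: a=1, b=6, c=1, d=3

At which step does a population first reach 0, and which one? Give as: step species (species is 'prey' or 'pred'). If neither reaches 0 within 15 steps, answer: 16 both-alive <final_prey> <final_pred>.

Step 1: prey: 24+2-28=0; pred: 20+4-6=18
First extinction: prey at step 1

Answer: 1 prey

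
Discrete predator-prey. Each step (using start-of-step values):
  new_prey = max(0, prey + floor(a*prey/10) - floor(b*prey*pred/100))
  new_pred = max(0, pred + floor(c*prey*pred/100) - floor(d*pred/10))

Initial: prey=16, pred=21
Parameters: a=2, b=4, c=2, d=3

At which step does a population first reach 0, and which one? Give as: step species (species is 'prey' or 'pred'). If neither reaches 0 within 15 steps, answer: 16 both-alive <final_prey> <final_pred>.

Answer: 16 both-alive 1 3

Derivation:
Step 1: prey: 16+3-13=6; pred: 21+6-6=21
Step 2: prey: 6+1-5=2; pred: 21+2-6=17
Step 3: prey: 2+0-1=1; pred: 17+0-5=12
Step 4: prey: 1+0-0=1; pred: 12+0-3=9
Step 5: prey: 1+0-0=1; pred: 9+0-2=7
Step 6: prey: 1+0-0=1; pred: 7+0-2=5
Step 7: prey: 1+0-0=1; pred: 5+0-1=4
Step 8: prey: 1+0-0=1; pred: 4+0-1=3
Step 9: prey: 1+0-0=1; pred: 3+0-0=3
Steps 10-15: state stable at prey=1, pred=3 (no change)
No extinction within 15 steps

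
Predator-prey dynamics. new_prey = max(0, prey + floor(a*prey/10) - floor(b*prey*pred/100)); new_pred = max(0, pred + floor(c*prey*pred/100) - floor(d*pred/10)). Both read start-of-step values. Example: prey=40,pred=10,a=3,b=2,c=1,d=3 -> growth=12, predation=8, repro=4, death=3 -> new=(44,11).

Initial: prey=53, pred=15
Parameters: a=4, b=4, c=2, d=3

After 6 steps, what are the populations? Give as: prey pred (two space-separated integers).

Step 1: prey: 53+21-31=43; pred: 15+15-4=26
Step 2: prey: 43+17-44=16; pred: 26+22-7=41
Step 3: prey: 16+6-26=0; pred: 41+13-12=42
Step 4: prey: 0+0-0=0; pred: 42+0-12=30
Step 5: prey: 0+0-0=0; pred: 30+0-9=21
Step 6: prey: 0+0-0=0; pred: 21+0-6=15

Answer: 0 15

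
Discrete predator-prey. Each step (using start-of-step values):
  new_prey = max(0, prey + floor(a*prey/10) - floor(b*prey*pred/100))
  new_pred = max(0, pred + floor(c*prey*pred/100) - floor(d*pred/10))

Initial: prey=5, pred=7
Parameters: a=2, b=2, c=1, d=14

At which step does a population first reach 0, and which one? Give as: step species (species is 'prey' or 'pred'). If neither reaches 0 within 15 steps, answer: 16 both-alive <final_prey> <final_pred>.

Step 1: prey: 5+1-0=6; pred: 7+0-9=0
First extinction: pred at step 1

Answer: 1 pred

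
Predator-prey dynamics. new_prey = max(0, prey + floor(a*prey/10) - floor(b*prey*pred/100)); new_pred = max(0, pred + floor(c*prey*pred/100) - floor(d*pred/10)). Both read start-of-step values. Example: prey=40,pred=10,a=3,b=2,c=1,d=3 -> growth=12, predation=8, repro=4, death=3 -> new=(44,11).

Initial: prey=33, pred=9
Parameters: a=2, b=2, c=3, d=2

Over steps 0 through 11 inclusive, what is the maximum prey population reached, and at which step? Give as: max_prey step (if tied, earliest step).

Answer: 34 1

Derivation:
Step 1: prey: 33+6-5=34; pred: 9+8-1=16
Step 2: prey: 34+6-10=30; pred: 16+16-3=29
Step 3: prey: 30+6-17=19; pred: 29+26-5=50
Step 4: prey: 19+3-19=3; pred: 50+28-10=68
Step 5: prey: 3+0-4=0; pred: 68+6-13=61
Step 6: prey: 0+0-0=0; pred: 61+0-12=49
Step 7: prey: 0+0-0=0; pred: 49+0-9=40
Step 8: prey: 0+0-0=0; pred: 40+0-8=32
Step 9: prey: 0+0-0=0; pred: 32+0-6=26
Step 10: prey: 0+0-0=0; pred: 26+0-5=21
Step 11: prey: 0+0-0=0; pred: 21+0-4=17
Max prey = 34 at step 1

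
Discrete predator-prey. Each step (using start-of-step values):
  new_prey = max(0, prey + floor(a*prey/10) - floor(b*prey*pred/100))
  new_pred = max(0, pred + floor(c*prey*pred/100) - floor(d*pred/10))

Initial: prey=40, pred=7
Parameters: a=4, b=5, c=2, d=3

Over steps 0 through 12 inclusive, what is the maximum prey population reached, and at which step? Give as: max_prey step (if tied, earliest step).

Step 1: prey: 40+16-14=42; pred: 7+5-2=10
Step 2: prey: 42+16-21=37; pred: 10+8-3=15
Step 3: prey: 37+14-27=24; pred: 15+11-4=22
Step 4: prey: 24+9-26=7; pred: 22+10-6=26
Step 5: prey: 7+2-9=0; pred: 26+3-7=22
Step 6: prey: 0+0-0=0; pred: 22+0-6=16
Step 7: prey: 0+0-0=0; pred: 16+0-4=12
Step 8: prey: 0+0-0=0; pred: 12+0-3=9
Step 9: prey: 0+0-0=0; pred: 9+0-2=7
Step 10: prey: 0+0-0=0; pred: 7+0-2=5
Step 11: prey: 0+0-0=0; pred: 5+0-1=4
Step 12: prey: 0+0-0=0; pred: 4+0-1=3
Max prey = 42 at step 1

Answer: 42 1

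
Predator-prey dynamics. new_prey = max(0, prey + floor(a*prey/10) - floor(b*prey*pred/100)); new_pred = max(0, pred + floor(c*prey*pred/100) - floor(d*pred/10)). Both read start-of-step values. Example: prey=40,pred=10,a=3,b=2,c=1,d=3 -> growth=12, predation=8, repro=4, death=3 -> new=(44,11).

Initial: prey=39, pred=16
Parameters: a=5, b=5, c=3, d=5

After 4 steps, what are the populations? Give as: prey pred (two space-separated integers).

Answer: 0 11

Derivation:
Step 1: prey: 39+19-31=27; pred: 16+18-8=26
Step 2: prey: 27+13-35=5; pred: 26+21-13=34
Step 3: prey: 5+2-8=0; pred: 34+5-17=22
Step 4: prey: 0+0-0=0; pred: 22+0-11=11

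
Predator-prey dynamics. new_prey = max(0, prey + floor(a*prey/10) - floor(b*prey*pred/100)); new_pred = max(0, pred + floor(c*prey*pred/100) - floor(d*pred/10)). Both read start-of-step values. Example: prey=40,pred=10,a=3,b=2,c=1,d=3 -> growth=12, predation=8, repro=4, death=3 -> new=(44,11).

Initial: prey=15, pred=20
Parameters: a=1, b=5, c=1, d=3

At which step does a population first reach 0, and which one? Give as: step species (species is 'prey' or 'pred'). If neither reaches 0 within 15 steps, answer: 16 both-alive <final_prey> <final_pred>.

Step 1: prey: 15+1-15=1; pred: 20+3-6=17
Step 2: prey: 1+0-0=1; pred: 17+0-5=12
Step 3: prey: 1+0-0=1; pred: 12+0-3=9
Step 4: prey: 1+0-0=1; pred: 9+0-2=7
Step 5: prey: 1+0-0=1; pred: 7+0-2=5
Step 6: prey: 1+0-0=1; pred: 5+0-1=4
Step 7: prey: 1+0-0=1; pred: 4+0-1=3
Step 8: prey: 1+0-0=1; pred: 3+0-0=3
Steps 9-15: state stable at prey=1, pred=3 (no change)
No extinction within 15 steps

Answer: 16 both-alive 1 3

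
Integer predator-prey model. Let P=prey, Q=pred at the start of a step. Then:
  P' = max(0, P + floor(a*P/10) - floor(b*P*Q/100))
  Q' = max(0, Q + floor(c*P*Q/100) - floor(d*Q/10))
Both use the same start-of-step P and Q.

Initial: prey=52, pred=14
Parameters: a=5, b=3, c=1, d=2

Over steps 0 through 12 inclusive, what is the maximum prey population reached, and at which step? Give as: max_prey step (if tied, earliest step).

Answer: 57 1

Derivation:
Step 1: prey: 52+26-21=57; pred: 14+7-2=19
Step 2: prey: 57+28-32=53; pred: 19+10-3=26
Step 3: prey: 53+26-41=38; pred: 26+13-5=34
Step 4: prey: 38+19-38=19; pred: 34+12-6=40
Step 5: prey: 19+9-22=6; pred: 40+7-8=39
Step 6: prey: 6+3-7=2; pred: 39+2-7=34
Step 7: prey: 2+1-2=1; pred: 34+0-6=28
Step 8: prey: 1+0-0=1; pred: 28+0-5=23
Step 9: prey: 1+0-0=1; pred: 23+0-4=19
Step 10: prey: 1+0-0=1; pred: 19+0-3=16
Step 11: prey: 1+0-0=1; pred: 16+0-3=13
Step 12: prey: 1+0-0=1; pred: 13+0-2=11
Max prey = 57 at step 1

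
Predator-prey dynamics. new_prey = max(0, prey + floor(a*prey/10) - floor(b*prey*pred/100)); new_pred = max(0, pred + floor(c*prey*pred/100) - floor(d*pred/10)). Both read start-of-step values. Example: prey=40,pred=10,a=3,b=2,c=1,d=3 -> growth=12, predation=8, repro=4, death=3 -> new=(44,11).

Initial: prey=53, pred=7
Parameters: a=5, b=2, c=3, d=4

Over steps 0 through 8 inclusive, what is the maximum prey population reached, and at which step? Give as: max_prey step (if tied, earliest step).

Answer: 85 2

Derivation:
Step 1: prey: 53+26-7=72; pred: 7+11-2=16
Step 2: prey: 72+36-23=85; pred: 16+34-6=44
Step 3: prey: 85+42-74=53; pred: 44+112-17=139
Step 4: prey: 53+26-147=0; pred: 139+221-55=305
Step 5: prey: 0+0-0=0; pred: 305+0-122=183
Step 6: prey: 0+0-0=0; pred: 183+0-73=110
Step 7: prey: 0+0-0=0; pred: 110+0-44=66
Step 8: prey: 0+0-0=0; pred: 66+0-26=40
Max prey = 85 at step 2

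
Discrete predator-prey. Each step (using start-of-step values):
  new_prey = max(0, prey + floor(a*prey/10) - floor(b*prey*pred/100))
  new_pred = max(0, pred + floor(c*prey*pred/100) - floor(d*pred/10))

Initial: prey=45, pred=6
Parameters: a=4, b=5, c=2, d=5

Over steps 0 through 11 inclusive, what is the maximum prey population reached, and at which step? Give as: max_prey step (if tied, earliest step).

Answer: 50 1

Derivation:
Step 1: prey: 45+18-13=50; pred: 6+5-3=8
Step 2: prey: 50+20-20=50; pred: 8+8-4=12
Step 3: prey: 50+20-30=40; pred: 12+12-6=18
Step 4: prey: 40+16-36=20; pred: 18+14-9=23
Step 5: prey: 20+8-23=5; pred: 23+9-11=21
Step 6: prey: 5+2-5=2; pred: 21+2-10=13
Step 7: prey: 2+0-1=1; pred: 13+0-6=7
Step 8: prey: 1+0-0=1; pred: 7+0-3=4
Step 9: prey: 1+0-0=1; pred: 4+0-2=2
Step 10: prey: 1+0-0=1; pred: 2+0-1=1
Step 11: prey: 1+0-0=1; pred: 1+0-0=1
Max prey = 50 at step 1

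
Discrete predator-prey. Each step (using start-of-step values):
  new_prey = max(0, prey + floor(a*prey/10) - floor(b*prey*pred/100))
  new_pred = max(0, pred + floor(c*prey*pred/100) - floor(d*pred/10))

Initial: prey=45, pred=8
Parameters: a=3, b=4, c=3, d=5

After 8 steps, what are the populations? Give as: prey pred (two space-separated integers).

Step 1: prey: 45+13-14=44; pred: 8+10-4=14
Step 2: prey: 44+13-24=33; pred: 14+18-7=25
Step 3: prey: 33+9-33=9; pred: 25+24-12=37
Step 4: prey: 9+2-13=0; pred: 37+9-18=28
Step 5: prey: 0+0-0=0; pred: 28+0-14=14
Step 6: prey: 0+0-0=0; pred: 14+0-7=7
Step 7: prey: 0+0-0=0; pred: 7+0-3=4
Step 8: prey: 0+0-0=0; pred: 4+0-2=2

Answer: 0 2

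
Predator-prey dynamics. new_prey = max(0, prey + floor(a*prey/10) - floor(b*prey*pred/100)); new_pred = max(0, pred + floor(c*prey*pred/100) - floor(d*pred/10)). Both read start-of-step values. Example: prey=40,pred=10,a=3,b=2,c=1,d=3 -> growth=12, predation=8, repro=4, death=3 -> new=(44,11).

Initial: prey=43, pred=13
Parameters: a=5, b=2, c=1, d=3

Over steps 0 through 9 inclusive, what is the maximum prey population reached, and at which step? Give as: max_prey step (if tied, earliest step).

Step 1: prey: 43+21-11=53; pred: 13+5-3=15
Step 2: prey: 53+26-15=64; pred: 15+7-4=18
Step 3: prey: 64+32-23=73; pred: 18+11-5=24
Step 4: prey: 73+36-35=74; pred: 24+17-7=34
Step 5: prey: 74+37-50=61; pred: 34+25-10=49
Step 6: prey: 61+30-59=32; pred: 49+29-14=64
Step 7: prey: 32+16-40=8; pred: 64+20-19=65
Step 8: prey: 8+4-10=2; pred: 65+5-19=51
Step 9: prey: 2+1-2=1; pred: 51+1-15=37
Max prey = 74 at step 4

Answer: 74 4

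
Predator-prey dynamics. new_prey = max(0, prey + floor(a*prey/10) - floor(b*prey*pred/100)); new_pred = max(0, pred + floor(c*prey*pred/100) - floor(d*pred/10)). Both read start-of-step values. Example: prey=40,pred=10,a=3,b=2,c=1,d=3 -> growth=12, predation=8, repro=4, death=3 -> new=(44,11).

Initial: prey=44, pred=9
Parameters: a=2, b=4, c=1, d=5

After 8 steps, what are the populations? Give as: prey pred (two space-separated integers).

Answer: 56 1

Derivation:
Step 1: prey: 44+8-15=37; pred: 9+3-4=8
Step 2: prey: 37+7-11=33; pred: 8+2-4=6
Step 3: prey: 33+6-7=32; pred: 6+1-3=4
Step 4: prey: 32+6-5=33; pred: 4+1-2=3
Step 5: prey: 33+6-3=36; pred: 3+0-1=2
Step 6: prey: 36+7-2=41; pred: 2+0-1=1
Step 7: prey: 41+8-1=48; pred: 1+0-0=1
Step 8: prey: 48+9-1=56; pred: 1+0-0=1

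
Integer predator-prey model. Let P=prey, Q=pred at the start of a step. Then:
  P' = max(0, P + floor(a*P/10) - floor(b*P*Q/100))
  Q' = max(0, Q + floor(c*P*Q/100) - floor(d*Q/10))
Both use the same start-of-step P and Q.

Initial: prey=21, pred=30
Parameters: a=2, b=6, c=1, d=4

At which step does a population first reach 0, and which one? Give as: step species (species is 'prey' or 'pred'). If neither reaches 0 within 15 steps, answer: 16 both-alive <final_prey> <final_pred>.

Answer: 1 prey

Derivation:
Step 1: prey: 21+4-37=0; pred: 30+6-12=24
First extinction: prey at step 1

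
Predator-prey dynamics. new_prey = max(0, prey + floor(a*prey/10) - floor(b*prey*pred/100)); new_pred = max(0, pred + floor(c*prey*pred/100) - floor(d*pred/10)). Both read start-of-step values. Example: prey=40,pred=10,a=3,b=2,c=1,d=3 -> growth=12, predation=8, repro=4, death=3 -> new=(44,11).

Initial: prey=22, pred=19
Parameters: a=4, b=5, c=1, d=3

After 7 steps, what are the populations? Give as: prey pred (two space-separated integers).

Step 1: prey: 22+8-20=10; pred: 19+4-5=18
Step 2: prey: 10+4-9=5; pred: 18+1-5=14
Step 3: prey: 5+2-3=4; pred: 14+0-4=10
Step 4: prey: 4+1-2=3; pred: 10+0-3=7
Step 5: prey: 3+1-1=3; pred: 7+0-2=5
Step 6: prey: 3+1-0=4; pred: 5+0-1=4
Step 7: prey: 4+1-0=5; pred: 4+0-1=3

Answer: 5 3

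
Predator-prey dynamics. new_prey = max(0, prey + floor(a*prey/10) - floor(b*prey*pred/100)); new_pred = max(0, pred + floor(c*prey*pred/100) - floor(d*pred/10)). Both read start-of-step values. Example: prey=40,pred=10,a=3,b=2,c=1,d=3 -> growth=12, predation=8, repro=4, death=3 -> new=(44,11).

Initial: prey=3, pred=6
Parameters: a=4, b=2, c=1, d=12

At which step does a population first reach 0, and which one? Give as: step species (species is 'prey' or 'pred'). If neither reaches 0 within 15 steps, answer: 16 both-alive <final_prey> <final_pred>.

Answer: 1 pred

Derivation:
Step 1: prey: 3+1-0=4; pred: 6+0-7=0
First extinction: pred at step 1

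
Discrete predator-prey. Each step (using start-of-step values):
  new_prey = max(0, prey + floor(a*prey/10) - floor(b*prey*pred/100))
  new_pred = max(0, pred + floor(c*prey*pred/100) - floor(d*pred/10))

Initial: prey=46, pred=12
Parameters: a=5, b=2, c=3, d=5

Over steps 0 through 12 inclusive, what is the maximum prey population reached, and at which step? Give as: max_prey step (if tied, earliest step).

Step 1: prey: 46+23-11=58; pred: 12+16-6=22
Step 2: prey: 58+29-25=62; pred: 22+38-11=49
Step 3: prey: 62+31-60=33; pred: 49+91-24=116
Step 4: prey: 33+16-76=0; pred: 116+114-58=172
Step 5: prey: 0+0-0=0; pred: 172+0-86=86
Step 6: prey: 0+0-0=0; pred: 86+0-43=43
Step 7: prey: 0+0-0=0; pred: 43+0-21=22
Step 8: prey: 0+0-0=0; pred: 22+0-11=11
Step 9: prey: 0+0-0=0; pred: 11+0-5=6
Step 10: prey: 0+0-0=0; pred: 6+0-3=3
Step 11: prey: 0+0-0=0; pred: 3+0-1=2
Step 12: prey: 0+0-0=0; pred: 2+0-1=1
Max prey = 62 at step 2

Answer: 62 2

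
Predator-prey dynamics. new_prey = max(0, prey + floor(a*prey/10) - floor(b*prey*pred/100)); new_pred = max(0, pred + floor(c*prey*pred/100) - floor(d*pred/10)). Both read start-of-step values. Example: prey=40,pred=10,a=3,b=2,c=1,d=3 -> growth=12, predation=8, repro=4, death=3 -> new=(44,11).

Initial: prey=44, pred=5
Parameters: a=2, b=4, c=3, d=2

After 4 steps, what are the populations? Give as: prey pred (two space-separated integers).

Step 1: prey: 44+8-8=44; pred: 5+6-1=10
Step 2: prey: 44+8-17=35; pred: 10+13-2=21
Step 3: prey: 35+7-29=13; pred: 21+22-4=39
Step 4: prey: 13+2-20=0; pred: 39+15-7=47

Answer: 0 47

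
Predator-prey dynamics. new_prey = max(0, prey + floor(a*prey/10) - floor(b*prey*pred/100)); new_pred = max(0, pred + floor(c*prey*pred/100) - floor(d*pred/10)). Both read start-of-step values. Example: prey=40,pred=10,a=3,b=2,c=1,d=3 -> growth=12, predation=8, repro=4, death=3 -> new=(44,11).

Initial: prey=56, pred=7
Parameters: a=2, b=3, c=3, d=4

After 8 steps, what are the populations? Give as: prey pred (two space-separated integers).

Step 1: prey: 56+11-11=56; pred: 7+11-2=16
Step 2: prey: 56+11-26=41; pred: 16+26-6=36
Step 3: prey: 41+8-44=5; pred: 36+44-14=66
Step 4: prey: 5+1-9=0; pred: 66+9-26=49
Step 5: prey: 0+0-0=0; pred: 49+0-19=30
Step 6: prey: 0+0-0=0; pred: 30+0-12=18
Step 7: prey: 0+0-0=0; pred: 18+0-7=11
Step 8: prey: 0+0-0=0; pred: 11+0-4=7

Answer: 0 7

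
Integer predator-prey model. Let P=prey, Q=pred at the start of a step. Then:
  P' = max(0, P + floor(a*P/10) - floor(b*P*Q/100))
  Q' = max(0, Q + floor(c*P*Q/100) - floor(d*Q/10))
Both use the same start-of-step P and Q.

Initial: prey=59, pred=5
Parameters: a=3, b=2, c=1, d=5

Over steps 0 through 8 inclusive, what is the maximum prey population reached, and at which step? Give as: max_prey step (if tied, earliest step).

Answer: 121 5

Derivation:
Step 1: prey: 59+17-5=71; pred: 5+2-2=5
Step 2: prey: 71+21-7=85; pred: 5+3-2=6
Step 3: prey: 85+25-10=100; pred: 6+5-3=8
Step 4: prey: 100+30-16=114; pred: 8+8-4=12
Step 5: prey: 114+34-27=121; pred: 12+13-6=19
Step 6: prey: 121+36-45=112; pred: 19+22-9=32
Step 7: prey: 112+33-71=74; pred: 32+35-16=51
Step 8: prey: 74+22-75=21; pred: 51+37-25=63
Max prey = 121 at step 5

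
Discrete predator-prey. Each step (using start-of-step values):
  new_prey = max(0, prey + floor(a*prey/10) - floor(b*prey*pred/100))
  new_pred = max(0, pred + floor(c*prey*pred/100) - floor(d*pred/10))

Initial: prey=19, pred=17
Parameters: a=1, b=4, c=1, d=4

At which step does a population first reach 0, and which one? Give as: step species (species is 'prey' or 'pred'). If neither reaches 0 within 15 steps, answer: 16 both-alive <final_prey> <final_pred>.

Step 1: prey: 19+1-12=8; pred: 17+3-6=14
Step 2: prey: 8+0-4=4; pred: 14+1-5=10
Step 3: prey: 4+0-1=3; pred: 10+0-4=6
Step 4: prey: 3+0-0=3; pred: 6+0-2=4
Step 5: prey: 3+0-0=3; pred: 4+0-1=3
Step 6: prey: 3+0-0=3; pred: 3+0-1=2
Step 7: prey: 3+0-0=3; pred: 2+0-0=2
Steps 8-15: state stable at prey=3, pred=2 (no change)
No extinction within 15 steps

Answer: 16 both-alive 3 2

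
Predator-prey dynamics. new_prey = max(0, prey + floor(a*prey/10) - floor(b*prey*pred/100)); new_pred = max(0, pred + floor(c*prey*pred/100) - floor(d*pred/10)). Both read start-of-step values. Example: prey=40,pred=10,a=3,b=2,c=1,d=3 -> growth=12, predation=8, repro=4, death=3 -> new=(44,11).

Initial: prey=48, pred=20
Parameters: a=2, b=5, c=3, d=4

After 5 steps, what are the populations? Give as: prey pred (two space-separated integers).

Step 1: prey: 48+9-48=9; pred: 20+28-8=40
Step 2: prey: 9+1-18=0; pred: 40+10-16=34
Step 3: prey: 0+0-0=0; pred: 34+0-13=21
Step 4: prey: 0+0-0=0; pred: 21+0-8=13
Step 5: prey: 0+0-0=0; pred: 13+0-5=8

Answer: 0 8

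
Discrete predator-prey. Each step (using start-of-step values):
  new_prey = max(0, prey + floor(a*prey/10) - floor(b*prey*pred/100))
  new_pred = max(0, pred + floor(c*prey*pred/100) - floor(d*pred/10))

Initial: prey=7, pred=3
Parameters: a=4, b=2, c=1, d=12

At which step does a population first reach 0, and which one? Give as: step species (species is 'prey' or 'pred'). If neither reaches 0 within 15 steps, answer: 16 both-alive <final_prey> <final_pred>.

Step 1: prey: 7+2-0=9; pred: 3+0-3=0
First extinction: pred at step 1

Answer: 1 pred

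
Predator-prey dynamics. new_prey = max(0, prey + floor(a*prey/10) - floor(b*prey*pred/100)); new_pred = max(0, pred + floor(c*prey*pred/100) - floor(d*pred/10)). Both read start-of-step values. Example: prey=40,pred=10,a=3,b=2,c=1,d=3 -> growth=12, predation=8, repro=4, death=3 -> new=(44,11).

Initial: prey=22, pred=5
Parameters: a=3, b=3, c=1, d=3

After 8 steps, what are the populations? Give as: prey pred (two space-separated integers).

Answer: 61 10

Derivation:
Step 1: prey: 22+6-3=25; pred: 5+1-1=5
Step 2: prey: 25+7-3=29; pred: 5+1-1=5
Step 3: prey: 29+8-4=33; pred: 5+1-1=5
Step 4: prey: 33+9-4=38; pred: 5+1-1=5
Step 5: prey: 38+11-5=44; pred: 5+1-1=5
Step 6: prey: 44+13-6=51; pred: 5+2-1=6
Step 7: prey: 51+15-9=57; pred: 6+3-1=8
Step 8: prey: 57+17-13=61; pred: 8+4-2=10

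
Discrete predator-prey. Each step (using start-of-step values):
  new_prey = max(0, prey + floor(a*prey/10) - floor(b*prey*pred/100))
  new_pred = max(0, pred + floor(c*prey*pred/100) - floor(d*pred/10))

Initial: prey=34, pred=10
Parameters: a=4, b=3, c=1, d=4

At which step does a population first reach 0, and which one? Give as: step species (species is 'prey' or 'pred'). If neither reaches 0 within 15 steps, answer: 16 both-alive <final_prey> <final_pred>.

Step 1: prey: 34+13-10=37; pred: 10+3-4=9
Step 2: prey: 37+14-9=42; pred: 9+3-3=9
Step 3: prey: 42+16-11=47; pred: 9+3-3=9
Step 4: prey: 47+18-12=53; pred: 9+4-3=10
Step 5: prey: 53+21-15=59; pred: 10+5-4=11
Step 6: prey: 59+23-19=63; pred: 11+6-4=13
Step 7: prey: 63+25-24=64; pred: 13+8-5=16
Step 8: prey: 64+25-30=59; pred: 16+10-6=20
Step 9: prey: 59+23-35=47; pred: 20+11-8=23
Step 10: prey: 47+18-32=33; pred: 23+10-9=24
Step 11: prey: 33+13-23=23; pred: 24+7-9=22
Step 12: prey: 23+9-15=17; pred: 22+5-8=19
Step 13: prey: 17+6-9=14; pred: 19+3-7=15
Step 14: prey: 14+5-6=13; pred: 15+2-6=11
Step 15: prey: 13+5-4=14; pred: 11+1-4=8
No extinction within 15 steps

Answer: 16 both-alive 14 8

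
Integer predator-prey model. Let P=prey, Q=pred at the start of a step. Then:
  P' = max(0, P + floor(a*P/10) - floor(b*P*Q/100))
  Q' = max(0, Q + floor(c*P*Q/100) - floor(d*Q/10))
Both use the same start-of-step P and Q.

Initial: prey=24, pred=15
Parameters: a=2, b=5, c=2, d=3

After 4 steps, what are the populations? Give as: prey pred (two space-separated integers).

Answer: 1 9

Derivation:
Step 1: prey: 24+4-18=10; pred: 15+7-4=18
Step 2: prey: 10+2-9=3; pred: 18+3-5=16
Step 3: prey: 3+0-2=1; pred: 16+0-4=12
Step 4: prey: 1+0-0=1; pred: 12+0-3=9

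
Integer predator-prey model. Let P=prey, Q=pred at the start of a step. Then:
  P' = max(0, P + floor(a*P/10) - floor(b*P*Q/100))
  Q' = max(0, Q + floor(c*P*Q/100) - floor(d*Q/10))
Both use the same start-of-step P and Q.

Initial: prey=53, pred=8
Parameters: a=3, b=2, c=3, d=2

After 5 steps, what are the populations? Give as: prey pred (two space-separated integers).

Step 1: prey: 53+15-8=60; pred: 8+12-1=19
Step 2: prey: 60+18-22=56; pred: 19+34-3=50
Step 3: prey: 56+16-56=16; pred: 50+84-10=124
Step 4: prey: 16+4-39=0; pred: 124+59-24=159
Step 5: prey: 0+0-0=0; pred: 159+0-31=128

Answer: 0 128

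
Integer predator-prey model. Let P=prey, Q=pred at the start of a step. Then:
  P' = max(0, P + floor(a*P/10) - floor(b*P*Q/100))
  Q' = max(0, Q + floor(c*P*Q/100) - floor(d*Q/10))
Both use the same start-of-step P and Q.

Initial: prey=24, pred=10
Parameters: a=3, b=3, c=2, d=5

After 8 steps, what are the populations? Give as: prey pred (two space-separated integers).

Answer: 26 9

Derivation:
Step 1: prey: 24+7-7=24; pred: 10+4-5=9
Step 2: prey: 24+7-6=25; pred: 9+4-4=9
Step 3: prey: 25+7-6=26; pred: 9+4-4=9
Step 4: prey: 26+7-7=26; pred: 9+4-4=9
Step 5: prey: 26+7-7=26; pred: 9+4-4=9
Step 6: prey: 26+7-7=26; pred: 9+4-4=9
Step 7: prey: 26+7-7=26; pred: 9+4-4=9
Step 8: prey: 26+7-7=26; pred: 9+4-4=9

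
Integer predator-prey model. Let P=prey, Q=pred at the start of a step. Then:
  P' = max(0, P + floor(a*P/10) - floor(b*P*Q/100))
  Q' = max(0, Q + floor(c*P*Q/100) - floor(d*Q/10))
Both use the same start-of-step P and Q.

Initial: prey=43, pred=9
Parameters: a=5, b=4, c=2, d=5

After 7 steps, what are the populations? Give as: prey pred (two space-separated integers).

Step 1: prey: 43+21-15=49; pred: 9+7-4=12
Step 2: prey: 49+24-23=50; pred: 12+11-6=17
Step 3: prey: 50+25-34=41; pred: 17+17-8=26
Step 4: prey: 41+20-42=19; pred: 26+21-13=34
Step 5: prey: 19+9-25=3; pred: 34+12-17=29
Step 6: prey: 3+1-3=1; pred: 29+1-14=16
Step 7: prey: 1+0-0=1; pred: 16+0-8=8

Answer: 1 8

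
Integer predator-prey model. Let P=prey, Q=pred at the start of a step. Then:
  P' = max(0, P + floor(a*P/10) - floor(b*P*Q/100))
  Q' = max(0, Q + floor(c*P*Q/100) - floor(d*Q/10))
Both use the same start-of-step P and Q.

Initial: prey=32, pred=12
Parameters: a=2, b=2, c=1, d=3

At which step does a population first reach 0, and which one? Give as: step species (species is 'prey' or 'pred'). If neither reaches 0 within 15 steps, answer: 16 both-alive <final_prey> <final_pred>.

Step 1: prey: 32+6-7=31; pred: 12+3-3=12
Step 2: prey: 31+6-7=30; pred: 12+3-3=12
Step 3: prey: 30+6-7=29; pred: 12+3-3=12
Step 4: prey: 29+5-6=28; pred: 12+3-3=12
Step 5: prey: 28+5-6=27; pred: 12+3-3=12
Step 6: prey: 27+5-6=26; pred: 12+3-3=12
Step 7: prey: 26+5-6=25; pred: 12+3-3=12
Step 8: prey: 25+5-6=24; pred: 12+3-3=12
Step 9: prey: 24+4-5=23; pred: 12+2-3=11
Step 10: prey: 23+4-5=22; pred: 11+2-3=10
Step 11: prey: 22+4-4=22; pred: 10+2-3=9
Step 12: prey: 22+4-3=23; pred: 9+1-2=8
Step 13: prey: 23+4-3=24; pred: 8+1-2=7
Step 14: prey: 24+4-3=25; pred: 7+1-2=6
Step 15: prey: 25+5-3=27; pred: 6+1-1=6
No extinction within 15 steps

Answer: 16 both-alive 27 6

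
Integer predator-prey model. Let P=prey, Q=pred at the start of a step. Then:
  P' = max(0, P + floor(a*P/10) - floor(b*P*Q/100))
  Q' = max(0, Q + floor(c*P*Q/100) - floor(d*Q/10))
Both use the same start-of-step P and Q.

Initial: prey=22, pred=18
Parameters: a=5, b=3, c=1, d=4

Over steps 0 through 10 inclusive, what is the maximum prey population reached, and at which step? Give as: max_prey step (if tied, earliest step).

Answer: 97 9

Derivation:
Step 1: prey: 22+11-11=22; pred: 18+3-7=14
Step 2: prey: 22+11-9=24; pred: 14+3-5=12
Step 3: prey: 24+12-8=28; pred: 12+2-4=10
Step 4: prey: 28+14-8=34; pred: 10+2-4=8
Step 5: prey: 34+17-8=43; pred: 8+2-3=7
Step 6: prey: 43+21-9=55; pred: 7+3-2=8
Step 7: prey: 55+27-13=69; pred: 8+4-3=9
Step 8: prey: 69+34-18=85; pred: 9+6-3=12
Step 9: prey: 85+42-30=97; pred: 12+10-4=18
Step 10: prey: 97+48-52=93; pred: 18+17-7=28
Max prey = 97 at step 9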